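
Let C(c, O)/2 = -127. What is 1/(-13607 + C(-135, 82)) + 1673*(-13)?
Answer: -301462890/13861 ≈ -21749.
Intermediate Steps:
C(c, O) = -254 (C(c, O) = 2*(-127) = -254)
1/(-13607 + C(-135, 82)) + 1673*(-13) = 1/(-13607 - 254) + 1673*(-13) = 1/(-13861) - 21749 = -1/13861 - 21749 = -301462890/13861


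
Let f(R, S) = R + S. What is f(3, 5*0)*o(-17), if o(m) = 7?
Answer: 21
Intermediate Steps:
f(3, 5*0)*o(-17) = (3 + 5*0)*7 = (3 + 0)*7 = 3*7 = 21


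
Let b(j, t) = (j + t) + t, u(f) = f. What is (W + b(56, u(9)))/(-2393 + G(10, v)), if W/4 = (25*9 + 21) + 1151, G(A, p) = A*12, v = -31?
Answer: -5662/2273 ≈ -2.4910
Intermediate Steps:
G(A, p) = 12*A
W = 5588 (W = 4*((25*9 + 21) + 1151) = 4*((225 + 21) + 1151) = 4*(246 + 1151) = 4*1397 = 5588)
b(j, t) = j + 2*t
(W + b(56, u(9)))/(-2393 + G(10, v)) = (5588 + (56 + 2*9))/(-2393 + 12*10) = (5588 + (56 + 18))/(-2393 + 120) = (5588 + 74)/(-2273) = 5662*(-1/2273) = -5662/2273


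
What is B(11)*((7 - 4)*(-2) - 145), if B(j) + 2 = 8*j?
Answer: -12986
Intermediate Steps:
B(j) = -2 + 8*j
B(11)*((7 - 4)*(-2) - 145) = (-2 + 8*11)*((7 - 4)*(-2) - 145) = (-2 + 88)*(3*(-2) - 145) = 86*(-6 - 145) = 86*(-151) = -12986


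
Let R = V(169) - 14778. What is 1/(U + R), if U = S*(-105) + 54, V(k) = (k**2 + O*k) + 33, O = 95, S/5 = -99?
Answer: 1/81900 ≈ 1.2210e-5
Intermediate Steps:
S = -495 (S = 5*(-99) = -495)
V(k) = 33 + k**2 + 95*k (V(k) = (k**2 + 95*k) + 33 = 33 + k**2 + 95*k)
U = 52029 (U = -495*(-105) + 54 = 51975 + 54 = 52029)
R = 29871 (R = (33 + 169**2 + 95*169) - 14778 = (33 + 28561 + 16055) - 14778 = 44649 - 14778 = 29871)
1/(U + R) = 1/(52029 + 29871) = 1/81900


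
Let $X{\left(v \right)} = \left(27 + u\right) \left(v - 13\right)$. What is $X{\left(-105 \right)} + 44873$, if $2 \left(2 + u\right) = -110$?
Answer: $48413$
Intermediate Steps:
$u = -57$ ($u = -2 + \frac{1}{2} \left(-110\right) = -2 - 55 = -57$)
$X{\left(v \right)} = 390 - 30 v$ ($X{\left(v \right)} = \left(27 - 57\right) \left(v - 13\right) = - 30 \left(-13 + v\right) = 390 - 30 v$)
$X{\left(-105 \right)} + 44873 = \left(390 - -3150\right) + 44873 = \left(390 + 3150\right) + 44873 = 3540 + 44873 = 48413$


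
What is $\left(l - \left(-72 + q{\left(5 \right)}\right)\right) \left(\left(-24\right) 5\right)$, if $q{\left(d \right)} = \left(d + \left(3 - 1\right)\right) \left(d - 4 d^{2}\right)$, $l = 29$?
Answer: $-91920$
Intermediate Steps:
$q{\left(d \right)} = \left(2 + d\right) \left(d - 4 d^{2}\right)$ ($q{\left(d \right)} = \left(d + \left(3 - 1\right)\right) \left(d - 4 d^{2}\right) = \left(d + 2\right) \left(d - 4 d^{2}\right) = \left(2 + d\right) \left(d - 4 d^{2}\right)$)
$\left(l - \left(-72 + q{\left(5 \right)}\right)\right) \left(\left(-24\right) 5\right) = \left(29 - \left(-72 + 5 \left(2 - 35 - 4 \cdot 5^{2}\right)\right)\right) \left(\left(-24\right) 5\right) = \left(29 - \left(-72 + 5 \left(2 - 35 - 100\right)\right)\right) \left(-120\right) = \left(29 - \left(-72 + 5 \left(-133\right)\right)\right) \left(-120\right) = \left(29 + \left(72 - -665\right)\right) \left(-120\right) = \left(29 + \left(72 + 665\right)\right) \left(-120\right) = \left(29 + 737\right) \left(-120\right) = 766 \left(-120\right) = -91920$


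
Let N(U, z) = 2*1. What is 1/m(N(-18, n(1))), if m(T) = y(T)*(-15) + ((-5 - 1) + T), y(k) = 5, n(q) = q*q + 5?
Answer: -1/79 ≈ -0.012658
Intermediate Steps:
n(q) = 5 + q**2 (n(q) = q**2 + 5 = 5 + q**2)
N(U, z) = 2
m(T) = -81 + T (m(T) = 5*(-15) + ((-5 - 1) + T) = -75 + (-6 + T) = -81 + T)
1/m(N(-18, n(1))) = 1/(-81 + 2) = 1/(-79) = -1/79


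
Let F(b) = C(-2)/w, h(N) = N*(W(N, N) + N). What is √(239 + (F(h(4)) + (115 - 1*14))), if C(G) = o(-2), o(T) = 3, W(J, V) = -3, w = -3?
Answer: √339 ≈ 18.412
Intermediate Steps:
C(G) = 3
h(N) = N*(-3 + N)
F(b) = -1 (F(b) = 3/(-3) = 3*(-⅓) = -1)
√(239 + (F(h(4)) + (115 - 1*14))) = √(239 + (-1 + (115 - 1*14))) = √(239 + (-1 + (115 - 14))) = √(239 + (-1 + 101)) = √(239 + 100) = √339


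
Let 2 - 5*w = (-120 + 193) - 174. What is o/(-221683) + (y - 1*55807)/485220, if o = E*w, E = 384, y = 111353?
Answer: 847531963/10756502526 ≈ 0.078793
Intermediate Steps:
w = 103/5 (w = ⅖ - ((-120 + 193) - 174)/5 = ⅖ - (73 - 174)/5 = ⅖ - ⅕*(-101) = ⅖ + 101/5 = 103/5 ≈ 20.600)
o = 39552/5 (o = 384*(103/5) = 39552/5 ≈ 7910.4)
o/(-221683) + (y - 1*55807)/485220 = (39552/5)/(-221683) + (111353 - 1*55807)/485220 = (39552/5)*(-1/221683) + (111353 - 55807)*(1/485220) = -39552/1108415 + 55546*(1/485220) = -39552/1108415 + 27773/242610 = 847531963/10756502526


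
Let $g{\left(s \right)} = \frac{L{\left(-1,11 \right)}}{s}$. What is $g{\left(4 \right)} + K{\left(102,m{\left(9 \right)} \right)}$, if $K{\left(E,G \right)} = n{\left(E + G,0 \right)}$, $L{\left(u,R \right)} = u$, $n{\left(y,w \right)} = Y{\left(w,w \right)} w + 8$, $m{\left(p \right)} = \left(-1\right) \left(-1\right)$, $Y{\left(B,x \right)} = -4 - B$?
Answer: $\frac{31}{4} \approx 7.75$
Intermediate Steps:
$m{\left(p \right)} = 1$
$n{\left(y,w \right)} = 8 + w \left(-4 - w\right)$ ($n{\left(y,w \right)} = \left(-4 - w\right) w + 8 = w \left(-4 - w\right) + 8 = 8 + w \left(-4 - w\right)$)
$g{\left(s \right)} = - \frac{1}{s}$
$K{\left(E,G \right)} = 8$ ($K{\left(E,G \right)} = 8 - 0 \left(4 + 0\right) = 8 - 0 \cdot 4 = 8 + 0 = 8$)
$g{\left(4 \right)} + K{\left(102,m{\left(9 \right)} \right)} = - \frac{1}{4} + 8 = \frac{31}{4}$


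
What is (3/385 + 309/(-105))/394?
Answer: -113/15169 ≈ -0.0074494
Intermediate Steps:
(3/385 + 309/(-105))/394 = (3*(1/385) + 309*(-1/105))*(1/394) = (3/385 - 103/35)*(1/394) = -226/77*1/394 = -113/15169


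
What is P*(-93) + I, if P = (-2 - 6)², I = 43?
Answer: -5909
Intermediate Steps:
P = 64 (P = (-8)² = 64)
P*(-93) + I = 64*(-93) + 43 = -5952 + 43 = -5909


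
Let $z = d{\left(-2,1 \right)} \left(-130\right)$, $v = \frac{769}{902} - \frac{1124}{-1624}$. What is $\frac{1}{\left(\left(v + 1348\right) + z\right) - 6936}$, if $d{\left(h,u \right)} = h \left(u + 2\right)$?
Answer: $- \frac{91553}{440045405} \approx -0.00020805$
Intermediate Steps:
$d{\left(h,u \right)} = h \left(2 + u\right)$
$v = \frac{141419}{91553}$ ($v = 769 \cdot \frac{1}{902} - - \frac{281}{406} = \frac{769}{902} + \frac{281}{406} = \frac{141419}{91553} \approx 1.5447$)
$z = 780$ ($z = - 2 \left(2 + 1\right) \left(-130\right) = \left(-2\right) 3 \left(-130\right) = \left(-6\right) \left(-130\right) = 780$)
$\frac{1}{\left(\left(v + 1348\right) + z\right) - 6936} = \frac{1}{\left(\left(\frac{141419}{91553} + 1348\right) + 780\right) - 6936} = \frac{1}{\left(\frac{123554863}{91553} + 780\right) - 6936} = \frac{1}{\frac{194966203}{91553} - 6936} = \frac{1}{- \frac{440045405}{91553}} = - \frac{91553}{440045405}$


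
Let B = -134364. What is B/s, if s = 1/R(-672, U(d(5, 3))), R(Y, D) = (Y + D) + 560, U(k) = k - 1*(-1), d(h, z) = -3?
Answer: 15317496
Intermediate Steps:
U(k) = 1 + k (U(k) = k + 1 = 1 + k)
R(Y, D) = 560 + D + Y (R(Y, D) = (D + Y) + 560 = 560 + D + Y)
s = -1/114 (s = 1/(560 + (1 - 3) - 672) = 1/(560 - 2 - 672) = 1/(-114) = -1/114 ≈ -0.0087719)
B/s = -134364/(-1/114) = -134364*(-114) = 15317496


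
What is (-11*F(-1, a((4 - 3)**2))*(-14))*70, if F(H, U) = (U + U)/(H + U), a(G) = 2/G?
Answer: 43120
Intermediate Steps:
F(H, U) = 2*U/(H + U) (F(H, U) = (2*U)/(H + U) = 2*U/(H + U))
(-11*F(-1, a((4 - 3)**2))*(-14))*70 = (-22*2/((4 - 3)**2)/(-1 + 2/((4 - 3)**2))*(-14))*70 = (-22*2/(1**2)/(-1 + 2/(1**2))*(-14))*70 = (-22*2/1/(-1 + 2/1)*(-14))*70 = (-22*2*1/(-1 + 2*1)*(-14))*70 = (-22*2/(-1 + 2)*(-14))*70 = (-22*2/1*(-14))*70 = (-22*2*(-14))*70 = (-11*4*(-14))*70 = -44*(-14)*70 = 616*70 = 43120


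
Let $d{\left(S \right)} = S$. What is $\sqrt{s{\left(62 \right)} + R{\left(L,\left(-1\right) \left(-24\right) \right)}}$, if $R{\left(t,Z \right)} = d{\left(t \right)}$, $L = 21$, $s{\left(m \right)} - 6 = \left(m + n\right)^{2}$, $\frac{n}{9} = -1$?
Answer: $2 \sqrt{709} \approx 53.254$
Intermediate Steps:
$n = -9$ ($n = 9 \left(-1\right) = -9$)
$s{\left(m \right)} = 6 + \left(-9 + m\right)^{2}$ ($s{\left(m \right)} = 6 + \left(m - 9\right)^{2} = 6 + \left(-9 + m\right)^{2}$)
$R{\left(t,Z \right)} = t$
$\sqrt{s{\left(62 \right)} + R{\left(L,\left(-1\right) \left(-24\right) \right)}} = \sqrt{\left(6 + \left(-9 + 62\right)^{2}\right) + 21} = \sqrt{\left(6 + 53^{2}\right) + 21} = \sqrt{\left(6 + 2809\right) + 21} = \sqrt{2815 + 21} = \sqrt{2836} = 2 \sqrt{709}$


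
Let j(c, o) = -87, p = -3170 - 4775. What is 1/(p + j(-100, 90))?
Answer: -1/8032 ≈ -0.00012450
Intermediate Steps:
p = -7945
1/(p + j(-100, 90)) = 1/(-7945 - 87) = 1/(-8032) = -1/8032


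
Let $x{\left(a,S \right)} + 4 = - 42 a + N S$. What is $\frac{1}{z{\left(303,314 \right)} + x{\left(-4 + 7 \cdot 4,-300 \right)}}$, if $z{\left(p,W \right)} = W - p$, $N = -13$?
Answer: $\frac{1}{2899} \approx 0.00034495$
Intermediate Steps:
$x{\left(a,S \right)} = -4 - 42 a - 13 S$ ($x{\left(a,S \right)} = -4 - \left(13 S + 42 a\right) = -4 - 42 a - 13 S$)
$\frac{1}{z{\left(303,314 \right)} + x{\left(-4 + 7 \cdot 4,-300 \right)}} = \frac{1}{\left(314 - 303\right) - \left(-3896 + 42 \left(-4 + 7 \cdot 4\right)\right)} = \frac{1}{\left(314 - 303\right) - \left(-3896 + 42 \left(-4 + 28\right)\right)} = \frac{1}{11 - -2888} = \frac{1}{11 + 2888} = \frac{1}{2899}$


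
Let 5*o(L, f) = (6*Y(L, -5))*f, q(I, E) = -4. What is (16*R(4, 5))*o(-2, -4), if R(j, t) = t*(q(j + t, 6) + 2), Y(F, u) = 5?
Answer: 3840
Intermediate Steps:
o(L, f) = 6*f (o(L, f) = ((6*5)*f)/5 = (30*f)/5 = 6*f)
R(j, t) = -2*t (R(j, t) = t*(-4 + 2) = t*(-2) = -2*t)
(16*R(4, 5))*o(-2, -4) = (16*(-2*5))*(6*(-4)) = (16*(-10))*(-24) = -160*(-24) = 3840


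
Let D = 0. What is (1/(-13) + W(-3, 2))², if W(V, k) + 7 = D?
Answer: 8464/169 ≈ 50.083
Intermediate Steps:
W(V, k) = -7 (W(V, k) = -7 + 0 = -7)
(1/(-13) + W(-3, 2))² = (1/(-13) - 7)² = (-1/13 - 7)² = (-92/13)² = 8464/169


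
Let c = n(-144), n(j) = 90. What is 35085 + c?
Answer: 35175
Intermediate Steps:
c = 90
35085 + c = 35085 + 90 = 35175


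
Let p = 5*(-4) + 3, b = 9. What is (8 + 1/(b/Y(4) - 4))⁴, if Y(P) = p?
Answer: 128738157601/35153041 ≈ 3662.2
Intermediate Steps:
p = -17 (p = -20 + 3 = -17)
Y(P) = -17
(8 + 1/(b/Y(4) - 4))⁴ = (8 + 1/(9/(-17) - 4))⁴ = (8 + 1/(9*(-1/17) - 4))⁴ = (8 + 1/(-9/17 - 4))⁴ = (8 + 1/(-77/17))⁴ = (8 - 17/77)⁴ = (599/77)⁴ = 128738157601/35153041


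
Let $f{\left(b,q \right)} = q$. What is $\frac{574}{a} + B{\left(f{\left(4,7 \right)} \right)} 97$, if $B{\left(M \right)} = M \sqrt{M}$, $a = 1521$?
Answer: $\frac{574}{1521} + 679 \sqrt{7} \approx 1796.8$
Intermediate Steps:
$B{\left(M \right)} = M^{\frac{3}{2}}$
$\frac{574}{a} + B{\left(f{\left(4,7 \right)} \right)} 97 = \frac{574}{1521} + 7^{\frac{3}{2}} \cdot 97 = 574 \cdot \frac{1}{1521} + 7 \sqrt{7} \cdot 97 = \frac{574}{1521} + 679 \sqrt{7}$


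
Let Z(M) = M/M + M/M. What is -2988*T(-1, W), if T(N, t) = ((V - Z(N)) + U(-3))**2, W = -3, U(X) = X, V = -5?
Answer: -298800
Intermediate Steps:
Z(M) = 2 (Z(M) = 1 + 1 = 2)
T(N, t) = 100 (T(N, t) = ((-5 - 1*2) - 3)**2 = ((-5 - 2) - 3)**2 = (-7 - 3)**2 = (-10)**2 = 100)
-2988*T(-1, W) = -2988*100 = -298800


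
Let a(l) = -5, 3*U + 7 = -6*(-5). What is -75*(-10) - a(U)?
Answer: 755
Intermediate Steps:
U = 23/3 (U = -7/3 + (-6*(-5))/3 = -7/3 + (1/3)*30 = -7/3 + 10 = 23/3 ≈ 7.6667)
-75*(-10) - a(U) = -75*(-10) - 1*(-5) = 750 + 5 = 755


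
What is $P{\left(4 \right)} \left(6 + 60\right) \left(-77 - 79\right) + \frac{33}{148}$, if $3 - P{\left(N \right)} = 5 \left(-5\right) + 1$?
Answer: $- \frac{41142783}{148} \approx -2.7799 \cdot 10^{5}$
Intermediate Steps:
$P{\left(N \right)} = 27$ ($P{\left(N \right)} = 3 - \left(5 \left(-5\right) + 1\right) = 3 - \left(-25 + 1\right) = 3 - -24 = 3 + 24 = 27$)
$P{\left(4 \right)} \left(6 + 60\right) \left(-77 - 79\right) + \frac{33}{148} = 27 \left(6 + 60\right) \left(-77 - 79\right) + \frac{33}{148} = 27 \cdot 66 \left(-156\right) + 33 \cdot \frac{1}{148} = 27 \left(-10296\right) + \frac{33}{148} = -277992 + \frac{33}{148} = - \frac{41142783}{148}$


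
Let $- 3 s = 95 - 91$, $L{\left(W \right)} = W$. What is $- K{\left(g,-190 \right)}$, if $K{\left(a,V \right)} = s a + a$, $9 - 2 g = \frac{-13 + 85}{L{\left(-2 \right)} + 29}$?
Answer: $\frac{19}{18} \approx 1.0556$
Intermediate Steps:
$s = - \frac{4}{3}$ ($s = - \frac{95 - 91}{3} = \left(- \frac{1}{3}\right) 4 = - \frac{4}{3} \approx -1.3333$)
$g = \frac{19}{6}$ ($g = \frac{9}{2} - \frac{\left(-13 + 85\right) \frac{1}{-2 + 29}}{2} = \frac{9}{2} - \frac{72 \cdot \frac{1}{27}}{2} = \frac{9}{2} - \frac{4}{3} = \frac{19}{6} \approx 3.1667$)
$K{\left(a,V \right)} = - \frac{a}{3}$ ($K{\left(a,V \right)} = - \frac{4 a}{3} + a = - \frac{a}{3}$)
$- K{\left(g,-190 \right)} = - \frac{\left(-1\right) 19}{3 \cdot 6} = \left(-1\right) \left(- \frac{19}{18}\right) = \frac{19}{18}$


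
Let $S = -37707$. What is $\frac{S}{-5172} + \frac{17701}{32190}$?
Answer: $\frac{217556317}{27747780} \approx 7.8405$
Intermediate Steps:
$\frac{S}{-5172} + \frac{17701}{32190} = - \frac{37707}{-5172} + \frac{17701}{32190} = \left(-37707\right) \left(- \frac{1}{5172}\right) + 17701 \cdot \frac{1}{32190} = \frac{12569}{1724} + \frac{17701}{32190} = \frac{217556317}{27747780}$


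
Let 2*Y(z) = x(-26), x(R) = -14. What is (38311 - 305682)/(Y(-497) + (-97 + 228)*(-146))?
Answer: 267371/19133 ≈ 13.974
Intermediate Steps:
Y(z) = -7 (Y(z) = (½)*(-14) = -7)
(38311 - 305682)/(Y(-497) + (-97 + 228)*(-146)) = (38311 - 305682)/(-7 + (-97 + 228)*(-146)) = -267371/(-7 + 131*(-146)) = -267371/(-7 - 19126) = -267371/(-19133) = -267371*(-1/19133) = 267371/19133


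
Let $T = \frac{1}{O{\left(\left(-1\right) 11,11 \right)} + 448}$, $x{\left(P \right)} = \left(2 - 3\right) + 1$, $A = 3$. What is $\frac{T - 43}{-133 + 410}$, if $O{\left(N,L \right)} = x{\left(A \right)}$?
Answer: $- \frac{19263}{124096} \approx -0.15523$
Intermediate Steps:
$x{\left(P \right)} = 0$ ($x{\left(P \right)} = -1 + 1 = 0$)
$O{\left(N,L \right)} = 0$
$T = \frac{1}{448}$ ($T = \frac{1}{0 + 448} = \frac{1}{448} \approx 0.0022321$)
$\frac{T - 43}{-133 + 410} = \frac{\frac{1}{448} - 43}{-133 + 410} = - \frac{19263}{448 \cdot 277} = \left(- \frac{19263}{448}\right) \frac{1}{277} = - \frac{19263}{124096}$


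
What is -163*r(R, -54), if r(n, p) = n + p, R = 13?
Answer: 6683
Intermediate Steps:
-163*r(R, -54) = -163*(13 - 54) = -163*(-41) = 6683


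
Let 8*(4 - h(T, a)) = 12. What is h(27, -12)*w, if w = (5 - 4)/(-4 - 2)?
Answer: -5/12 ≈ -0.41667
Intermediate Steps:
h(T, a) = 5/2 (h(T, a) = 4 - ⅛*12 = 4 - 3/2 = 5/2)
w = -⅙ (w = 1/(-6) = 1*(-⅙) = -⅙ ≈ -0.16667)
h(27, -12)*w = (5/2)*(-⅙) = -5/12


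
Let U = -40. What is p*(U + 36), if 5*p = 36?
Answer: -144/5 ≈ -28.800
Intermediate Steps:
p = 36/5 (p = (1/5)*36 = 36/5 ≈ 7.2000)
p*(U + 36) = 36*(-40 + 36)/5 = (36/5)*(-4) = -144/5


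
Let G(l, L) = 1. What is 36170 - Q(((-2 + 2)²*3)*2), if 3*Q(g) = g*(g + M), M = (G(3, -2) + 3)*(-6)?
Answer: 36170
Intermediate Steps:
M = -24 (M = (1 + 3)*(-6) = 4*(-6) = -24)
Q(g) = g*(-24 + g)/3 (Q(g) = (g*(g - 24))/3 = (g*(-24 + g))/3 = g*(-24 + g)/3)
36170 - Q(((-2 + 2)²*3)*2) = 36170 - ((-2 + 2)²*3)*2*(-24 + ((-2 + 2)²*3)*2)/3 = 36170 - (0²*3)*2*(-24 + (0²*3)*2)/3 = 36170 - (0*3)*2*(-24 + (0*3)*2)/3 = 36170 - 0*2*(-24 + 0*2)/3 = 36170 - 0*(-24 + 0)/3 = 36170 - 0*(-24)/3 = 36170 - 1*0 = 36170 + 0 = 36170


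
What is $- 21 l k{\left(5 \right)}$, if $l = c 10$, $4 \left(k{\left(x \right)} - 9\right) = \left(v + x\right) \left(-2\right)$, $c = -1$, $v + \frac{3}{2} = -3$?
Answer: $\frac{3675}{2} \approx 1837.5$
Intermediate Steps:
$v = - \frac{9}{2}$ ($v = - \frac{3}{2} - 3 = - \frac{9}{2} \approx -4.5$)
$k{\left(x \right)} = \frac{45}{4} - \frac{x}{2}$ ($k{\left(x \right)} = 9 + \frac{\left(- \frac{9}{2} + x\right) \left(-2\right)}{4} = 9 + \frac{9 - 2 x}{4} = 9 - \left(- \frac{9}{4} + \frac{x}{2}\right) = \frac{45}{4} - \frac{x}{2}$)
$l = -10$ ($l = \left(-1\right) 10 = -10$)
$- 21 l k{\left(5 \right)} = \left(-21\right) \left(-10\right) \left(\frac{45}{4} - \frac{5}{2}\right) = 210 \left(\frac{45}{4} - \frac{5}{2}\right) = 210 \cdot \frac{35}{4} = \frac{3675}{2}$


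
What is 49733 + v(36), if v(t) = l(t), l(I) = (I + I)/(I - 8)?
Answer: 348149/7 ≈ 49736.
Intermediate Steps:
l(I) = 2*I/(-8 + I) (l(I) = (2*I)/(-8 + I) = 2*I/(-8 + I))
v(t) = 2*t/(-8 + t)
49733 + v(36) = 49733 + 2*36/(-8 + 36) = 49733 + 2*36/28 = 49733 + 2*36*(1/28) = 49733 + 18/7 = 348149/7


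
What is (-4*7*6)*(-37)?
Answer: 6216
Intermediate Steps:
(-4*7*6)*(-37) = -28*6*(-37) = -168*(-37) = 6216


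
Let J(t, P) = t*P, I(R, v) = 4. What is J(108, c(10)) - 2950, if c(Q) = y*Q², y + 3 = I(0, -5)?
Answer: 7850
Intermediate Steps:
y = 1 (y = -3 + 4 = 1)
c(Q) = Q² (c(Q) = 1*Q² = Q²)
J(t, P) = P*t
J(108, c(10)) - 2950 = 10²*108 - 2950 = 100*108 - 2950 = 10800 - 2950 = 7850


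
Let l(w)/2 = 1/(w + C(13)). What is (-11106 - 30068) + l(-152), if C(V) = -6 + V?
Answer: -5970232/145 ≈ -41174.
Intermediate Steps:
l(w) = 2/(7 + w) (l(w) = 2/(w + (-6 + 13)) = 2/(w + 7) = 2/(7 + w))
(-11106 - 30068) + l(-152) = (-11106 - 30068) + 2/(7 - 152) = -41174 + 2/(-145) = -41174 + 2*(-1/145) = -41174 - 2/145 = -5970232/145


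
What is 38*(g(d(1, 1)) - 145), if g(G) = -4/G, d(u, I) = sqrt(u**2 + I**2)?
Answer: -5510 - 76*sqrt(2) ≈ -5617.5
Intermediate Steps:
d(u, I) = sqrt(I**2 + u**2)
38*(g(d(1, 1)) - 145) = 38*(-4/sqrt(1**2 + 1**2) - 145) = 38*(-4/sqrt(1 + 1) - 145) = 38*(-4*sqrt(2)/2 - 145) = 38*(-2*sqrt(2) - 145) = 38*(-145 - 2*sqrt(2)) = -5510 - 76*sqrt(2)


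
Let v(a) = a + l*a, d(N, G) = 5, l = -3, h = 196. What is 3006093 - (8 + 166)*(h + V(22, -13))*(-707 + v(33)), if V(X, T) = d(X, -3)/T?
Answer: 381117795/13 ≈ 2.9317e+7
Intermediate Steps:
V(X, T) = 5/T
v(a) = -2*a (v(a) = a - 3*a = -2*a)
3006093 - (8 + 166)*(h + V(22, -13))*(-707 + v(33)) = 3006093 - (8 + 166)*(196 + 5/(-13))*(-707 - 2*33) = 3006093 - 174*(196 + 5*(-1/13))*(-707 - 66) = 3006093 - 174*(196 - 5/13)*(-773) = 3006093 - 174*(2543/13)*(-773) = 3006093 - 442482*(-773)/13 = 3006093 - 1*(-342038586/13) = 3006093 + 342038586/13 = 381117795/13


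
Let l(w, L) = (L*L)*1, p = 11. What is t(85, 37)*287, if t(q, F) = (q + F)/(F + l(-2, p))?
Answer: 17507/79 ≈ 221.61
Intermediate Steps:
l(w, L) = L² (l(w, L) = L²*1 = L²)
t(q, F) = (F + q)/(121 + F) (t(q, F) = (q + F)/(F + 11²) = (F + q)/(F + 121) = (F + q)/(121 + F))
t(85, 37)*287 = ((37 + 85)/(121 + 37))*287 = (122/158)*287 = ((1/158)*122)*287 = (61/79)*287 = 17507/79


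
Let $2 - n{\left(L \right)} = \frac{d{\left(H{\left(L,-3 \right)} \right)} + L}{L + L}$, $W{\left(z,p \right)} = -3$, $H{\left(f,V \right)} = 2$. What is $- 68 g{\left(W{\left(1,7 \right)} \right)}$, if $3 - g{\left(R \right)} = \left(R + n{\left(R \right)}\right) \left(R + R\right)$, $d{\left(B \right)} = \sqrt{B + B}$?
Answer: $272$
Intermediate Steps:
$d{\left(B \right)} = \sqrt{2} \sqrt{B}$ ($d{\left(B \right)} = \sqrt{2 B} = \sqrt{2} \sqrt{B}$)
$n{\left(L \right)} = 2 - \frac{2 + L}{2 L}$ ($n{\left(L \right)} = 2 - \frac{\sqrt{2} \sqrt{2} + L}{L + L} = 2 - \frac{2 + L}{2 L}$)
$g{\left(R \right)} = 3 - 2 R \left(\frac{3}{2} + R - \frac{1}{R}\right)$ ($g{\left(R \right)} = 3 - \left(R + \left(\frac{3}{2} - \frac{1}{R}\right)\right) \left(R + R\right) = 3 - \left(\frac{3}{2} + R - \frac{1}{R}\right) 2 R = 3 - 2 R \left(\frac{3}{2} + R - \frac{1}{R}\right)$)
$- 68 g{\left(W{\left(1,7 \right)} \right)} = - 68 \left(5 - -9 - 2 \left(-3\right)^{2}\right) = - 68 \left(5 + 9 - 18\right) = \left(-68\right) \left(-4\right) = 272$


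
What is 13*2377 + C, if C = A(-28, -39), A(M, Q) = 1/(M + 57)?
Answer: 896130/29 ≈ 30901.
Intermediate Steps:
A(M, Q) = 1/(57 + M)
C = 1/29 (C = 1/(57 - 28) = 1/29 ≈ 0.034483)
13*2377 + C = 13*2377 + 1/29 = 30901 + 1/29 = 896130/29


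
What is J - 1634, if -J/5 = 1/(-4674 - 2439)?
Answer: -11622637/7113 ≈ -1634.0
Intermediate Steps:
J = 5/7113 (J = -5/(-4674 - 2439) = -5/(-7113) = -5*(-1/7113) = 5/7113 ≈ 0.00070294)
J - 1634 = 5/7113 - 1634 = -11622637/7113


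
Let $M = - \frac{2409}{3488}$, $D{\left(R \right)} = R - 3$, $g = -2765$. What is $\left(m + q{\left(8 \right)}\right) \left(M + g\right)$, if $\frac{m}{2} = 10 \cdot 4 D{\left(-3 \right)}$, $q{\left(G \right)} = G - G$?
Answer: $\frac{144700935}{109} \approx 1.3275 \cdot 10^{6}$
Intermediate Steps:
$q{\left(G \right)} = 0$
$D{\left(R \right)} = -3 + R$ ($D{\left(R \right)} = R - 3 = -3 + R$)
$M = - \frac{2409}{3488}$ ($M = \left(-2409\right) \frac{1}{3488} = - \frac{2409}{3488} \approx -0.69065$)
$m = -480$ ($m = 2 \cdot 10 \cdot 4 \left(-3 - 3\right) = 2 \cdot 40 \left(-6\right) = 2 \left(-240\right) = -480$)
$\left(m + q{\left(8 \right)}\right) \left(M + g\right) = \left(-480 + 0\right) \left(- \frac{2409}{3488} - 2765\right) = \left(-480\right) \left(- \frac{9646729}{3488}\right) = \frac{144700935}{109}$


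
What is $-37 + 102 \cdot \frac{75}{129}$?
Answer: $\frac{959}{43} \approx 22.302$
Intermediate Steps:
$-37 + 102 \cdot \frac{75}{129} = -37 + 102 \cdot 75 \cdot \frac{1}{129} = -37 + 102 \cdot \frac{25}{43} = -37 + \frac{2550}{43} = \frac{959}{43}$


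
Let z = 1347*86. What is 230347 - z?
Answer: 114505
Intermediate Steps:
z = 115842
230347 - z = 230347 - 1*115842 = 230347 - 115842 = 114505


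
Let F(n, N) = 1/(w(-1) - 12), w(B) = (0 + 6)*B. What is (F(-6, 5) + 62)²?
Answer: 1243225/324 ≈ 3837.1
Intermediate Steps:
w(B) = 6*B
F(n, N) = -1/18 (F(n, N) = 1/(6*(-1) - 12) = 1/(-6 - 12) = 1/(-18) = -1/18)
(F(-6, 5) + 62)² = (-1/18 + 62)² = (1115/18)² = 1243225/324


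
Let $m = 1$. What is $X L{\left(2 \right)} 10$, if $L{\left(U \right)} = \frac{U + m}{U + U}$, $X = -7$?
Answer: $- \frac{105}{2} \approx -52.5$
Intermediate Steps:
$L{\left(U \right)} = \frac{1 + U}{2 U}$ ($L{\left(U \right)} = \frac{U + 1}{U + U} = \frac{1 + U}{2 U}$)
$X L{\left(2 \right)} 10 = - 7 \frac{1 + 2}{2 \cdot 2} \cdot 10 = - 7 \cdot \frac{1}{2} \cdot \frac{1}{2} \cdot 3 \cdot 10 = \left(-7\right) \frac{3}{4} \cdot 10 = \left(- \frac{21}{4}\right) 10 = - \frac{105}{2}$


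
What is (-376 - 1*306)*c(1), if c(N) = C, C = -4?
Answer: 2728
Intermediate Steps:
c(N) = -4
(-376 - 1*306)*c(1) = (-376 - 1*306)*(-4) = (-376 - 306)*(-4) = -682*(-4) = 2728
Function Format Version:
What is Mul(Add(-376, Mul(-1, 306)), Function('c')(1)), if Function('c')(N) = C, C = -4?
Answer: 2728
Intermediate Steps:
Function('c')(N) = -4
Mul(Add(-376, Mul(-1, 306)), Function('c')(1)) = Mul(Add(-376, Mul(-1, 306)), -4) = Mul(Add(-376, -306), -4) = Mul(-682, -4) = 2728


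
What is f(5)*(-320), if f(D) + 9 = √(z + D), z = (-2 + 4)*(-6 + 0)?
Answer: 2880 - 320*I*√7 ≈ 2880.0 - 846.64*I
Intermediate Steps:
z = -12 (z = 2*(-6) = -12)
f(D) = -9 + √(-12 + D)
f(5)*(-320) = (-9 + √(-12 + 5))*(-320) = (-9 + √(-7))*(-320) = (-9 + I*√7)*(-320) = 2880 - 320*I*√7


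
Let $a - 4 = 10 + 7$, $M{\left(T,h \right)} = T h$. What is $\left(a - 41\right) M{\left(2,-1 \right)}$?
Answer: $40$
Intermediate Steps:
$a = 21$ ($a = 4 + \left(10 + 7\right) = 4 + 17 = 21$)
$\left(a - 41\right) M{\left(2,-1 \right)} = \left(21 - 41\right) 2 \left(-1\right) = \left(-20\right) \left(-2\right) = 40$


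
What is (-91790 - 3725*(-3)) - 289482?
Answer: -370097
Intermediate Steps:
(-91790 - 3725*(-3)) - 289482 = (-91790 + 11175) - 289482 = -80615 - 289482 = -370097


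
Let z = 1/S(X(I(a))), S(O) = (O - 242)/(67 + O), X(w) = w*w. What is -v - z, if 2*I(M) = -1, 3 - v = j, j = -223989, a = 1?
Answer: -216599995/967 ≈ -2.2399e+5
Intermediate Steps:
v = 223992 (v = 3 - 1*(-223989) = 3 + 223989 = 223992)
I(M) = -1/2 (I(M) = (1/2)*(-1) = -1/2)
X(w) = w**2
S(O) = (-242 + O)/(67 + O)
z = -269/967 (z = 1/((-242 + (-1/2)**2)/(67 + (-1/2)**2)) = 1/((-242 + 1/4)/(67 + 1/4)) = 1/(-967/4/(269/4)) = 1/((4/269)*(-967/4)) = 1/(-967/269) = -269/967 ≈ -0.27818)
-v - z = -1*223992 - 1*(-269/967) = -223992 + 269/967 = -216599995/967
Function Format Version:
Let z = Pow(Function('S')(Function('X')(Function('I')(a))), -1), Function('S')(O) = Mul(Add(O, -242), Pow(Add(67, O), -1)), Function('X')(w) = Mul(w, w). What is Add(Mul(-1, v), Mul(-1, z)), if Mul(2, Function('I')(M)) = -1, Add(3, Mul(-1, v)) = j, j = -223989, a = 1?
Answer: Rational(-216599995, 967) ≈ -2.2399e+5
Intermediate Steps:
v = 223992 (v = Add(3, Mul(-1, -223989)) = Add(3, 223989) = 223992)
Function('I')(M) = Rational(-1, 2) (Function('I')(M) = Mul(Rational(1, 2), -1) = Rational(-1, 2))
Function('X')(w) = Pow(w, 2)
Function('S')(O) = Mul(Pow(Add(67, O), -1), Add(-242, O)) (Function('S')(O) = Mul(Add(-242, O), Pow(Add(67, O), -1)) = Mul(Pow(Add(67, O), -1), Add(-242, O)))
z = Rational(-269, 967) (z = Pow(Mul(Pow(Add(67, Pow(Rational(-1, 2), 2)), -1), Add(-242, Pow(Rational(-1, 2), 2))), -1) = Pow(Mul(Pow(Add(67, Rational(1, 4)), -1), Add(-242, Rational(1, 4))), -1) = Pow(Mul(Pow(Rational(269, 4), -1), Rational(-967, 4)), -1) = Pow(Mul(Rational(4, 269), Rational(-967, 4)), -1) = Pow(Rational(-967, 269), -1) = Rational(-269, 967) ≈ -0.27818)
Add(Mul(-1, v), Mul(-1, z)) = Add(Mul(-1, 223992), Mul(-1, Rational(-269, 967))) = Add(-223992, Rational(269, 967)) = Rational(-216599995, 967)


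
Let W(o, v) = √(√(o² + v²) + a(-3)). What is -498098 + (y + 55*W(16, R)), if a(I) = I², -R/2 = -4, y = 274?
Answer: -497824 + 55*√(9 + 8*√5) ≈ -4.9754e+5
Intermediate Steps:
R = 8 (R = -2*(-4) = 8)
W(o, v) = √(9 + √(o² + v²)) (W(o, v) = √(√(o² + v²) + (-3)²) = √(√(o² + v²) + 9) = √(9 + √(o² + v²)))
-498098 + (y + 55*W(16, R)) = -498098 + (274 + 55*√(9 + √(16² + 8²))) = -498098 + (274 + 55*√(9 + √(256 + 64))) = -498098 + (274 + 55*√(9 + √320)) = -498098 + (274 + 55*√(9 + 8*√5)) = -497824 + 55*√(9 + 8*√5)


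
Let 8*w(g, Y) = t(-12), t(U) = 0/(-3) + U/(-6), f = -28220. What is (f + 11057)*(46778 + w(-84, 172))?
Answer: -3211420419/4 ≈ -8.0285e+8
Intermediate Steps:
t(U) = -U/6 (t(U) = 0*(-1/3) + U*(-1/6) = 0 - U/6 = -U/6)
w(g, Y) = 1/4 (w(g, Y) = (-1/6*(-12))/8 = (1/8)*2 = 1/4)
(f + 11057)*(46778 + w(-84, 172)) = (-28220 + 11057)*(46778 + 1/4) = -17163*187113/4 = -3211420419/4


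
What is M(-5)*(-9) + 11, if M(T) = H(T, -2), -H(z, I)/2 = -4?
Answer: -61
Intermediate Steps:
H(z, I) = 8 (H(z, I) = -2*(-4) = 8)
M(T) = 8
M(-5)*(-9) + 11 = 8*(-9) + 11 = -72 + 11 = -61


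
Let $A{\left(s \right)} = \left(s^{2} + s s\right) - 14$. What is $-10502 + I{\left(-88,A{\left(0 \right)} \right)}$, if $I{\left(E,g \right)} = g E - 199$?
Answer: $-9469$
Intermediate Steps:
$A{\left(s \right)} = -14 + 2 s^{2}$ ($A{\left(s \right)} = \left(s^{2} + s^{2}\right) - 14 = 2 s^{2} - 14 = -14 + 2 s^{2}$)
$I{\left(E,g \right)} = -199 + E g$ ($I{\left(E,g \right)} = E g - 199 = -199 + E g$)
$-10502 + I{\left(-88,A{\left(0 \right)} \right)} = -10502 - \left(199 + 88 \left(-14 + 2 \cdot 0^{2}\right)\right) = -10502 - \left(199 + 88 \left(-14 + 2 \cdot 0\right)\right) = -10502 - \left(199 + 88 \left(-14 + 0\right)\right) = -10502 - -1033 = -10502 + \left(-199 + 1232\right) = -10502 + 1033 = -9469$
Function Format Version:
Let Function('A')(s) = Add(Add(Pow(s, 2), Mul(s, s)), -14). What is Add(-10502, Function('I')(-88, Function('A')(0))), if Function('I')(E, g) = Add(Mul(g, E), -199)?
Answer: -9469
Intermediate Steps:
Function('A')(s) = Add(-14, Mul(2, Pow(s, 2))) (Function('A')(s) = Add(Add(Pow(s, 2), Pow(s, 2)), -14) = Add(Mul(2, Pow(s, 2)), -14) = Add(-14, Mul(2, Pow(s, 2))))
Function('I')(E, g) = Add(-199, Mul(E, g)) (Function('I')(E, g) = Add(Mul(E, g), -199) = Add(-199, Mul(E, g)))
Add(-10502, Function('I')(-88, Function('A')(0))) = Add(-10502, Add(-199, Mul(-88, Add(-14, Mul(2, Pow(0, 2)))))) = Add(-10502, Add(-199, Mul(-88, Add(-14, Mul(2, 0))))) = Add(-10502, Add(-199, Mul(-88, Add(-14, 0)))) = Add(-10502, Add(-199, Mul(-88, -14))) = Add(-10502, Add(-199, 1232)) = Add(-10502, 1033) = -9469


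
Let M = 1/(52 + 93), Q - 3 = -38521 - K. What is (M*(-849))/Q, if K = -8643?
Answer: 849/4331875 ≈ 0.00019599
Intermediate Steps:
Q = -29875 (Q = 3 + (-38521 - 1*(-8643)) = 3 + (-38521 + 8643) = 3 - 29878 = -29875)
M = 1/145 ≈ 0.0068966
(M*(-849))/Q = ((1/145)*(-849))/(-29875) = -849/145*(-1/29875) = 849/4331875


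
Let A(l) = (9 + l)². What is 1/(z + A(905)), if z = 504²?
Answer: 1/1089412 ≈ 9.1793e-7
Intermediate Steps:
z = 254016
1/(z + A(905)) = 1/(254016 + (9 + 905)²) = 1/(254016 + 914²) = 1/(254016 + 835396) = 1/1089412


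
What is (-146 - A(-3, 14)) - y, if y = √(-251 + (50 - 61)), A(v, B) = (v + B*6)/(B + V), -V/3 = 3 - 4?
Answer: -2563/17 - I*√262 ≈ -150.76 - 16.186*I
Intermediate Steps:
V = 3 (V = -3*(3 - 4) = -3*(-1) = 3)
A(v, B) = (v + 6*B)/(3 + B) (A(v, B) = (v + B*6)/(B + 3) = (v + 6*B)/(3 + B))
y = I*√262 (y = √(-251 - 11) = √(-262) = I*√262 ≈ 16.186*I)
(-146 - A(-3, 14)) - y = (-146 - (-3 + 6*14)/(3 + 14)) - I*√262 = (-146 - (-3 + 84)/17) - I*√262 = (-146 - 81/17) - I*√262 = -2563/17 - I*√262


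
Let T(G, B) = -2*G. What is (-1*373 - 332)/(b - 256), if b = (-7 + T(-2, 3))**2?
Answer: 705/247 ≈ 2.8543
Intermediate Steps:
b = 9 (b = (-7 - 2*(-2))**2 = (-7 + 4)**2 = (-3)**2 = 9)
(-1*373 - 332)/(b - 256) = (-1*373 - 332)/(9 - 256) = (-373 - 332)/(-247) = -705*(-1/247) = 705/247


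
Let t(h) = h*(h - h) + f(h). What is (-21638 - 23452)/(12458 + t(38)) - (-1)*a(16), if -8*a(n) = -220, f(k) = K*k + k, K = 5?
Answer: 303775/12686 ≈ 23.946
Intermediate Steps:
f(k) = 6*k (f(k) = 5*k + k = 6*k)
a(n) = 55/2 (a(n) = -⅛*(-220) = 55/2)
t(h) = 6*h (t(h) = h*(h - h) + 6*h = h*0 + 6*h = 0 + 6*h = 6*h)
(-21638 - 23452)/(12458 + t(38)) - (-1)*a(16) = (-21638 - 23452)/(12458 + 6*38) - (-1)*55/2 = -45090/(12458 + 228) - 1*(-55/2) = -45090/12686 + 55/2 = -45090*1/12686 + 55/2 = -22545/6343 + 55/2 = 303775/12686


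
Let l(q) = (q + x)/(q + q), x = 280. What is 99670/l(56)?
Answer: 99670/3 ≈ 33223.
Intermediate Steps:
l(q) = (280 + q)/(2*q) (l(q) = (q + 280)/(q + q) = (280 + q)/((2*q)) = (280 + q)*(1/(2*q)) = (280 + q)/(2*q))
99670/l(56) = 99670/(((½)*(280 + 56)/56)) = 99670/(((½)*(1/56)*336)) = 99670/3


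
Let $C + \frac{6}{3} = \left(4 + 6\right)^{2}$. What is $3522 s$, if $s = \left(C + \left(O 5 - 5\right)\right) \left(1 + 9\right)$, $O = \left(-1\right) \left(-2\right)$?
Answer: $3627660$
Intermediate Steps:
$O = 2$
$C = 98$ ($C = -2 + \left(4 + 6\right)^{2} = -2 + 10^{2} = -2 + 100 = 98$)
$s = 1030$ ($s = \left(98 + \left(2 \cdot 5 - 5\right)\right) \left(1 + 9\right) = \left(98 + \left(10 - 5\right)\right) 10 = \left(98 + 5\right) 10 = 103 \cdot 10 = 1030$)
$3522 s = 3522 \cdot 1030 = 3627660$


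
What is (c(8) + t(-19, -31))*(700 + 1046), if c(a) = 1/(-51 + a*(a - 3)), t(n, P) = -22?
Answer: -424278/11 ≈ -38571.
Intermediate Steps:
c(a) = 1/(-51 + a*(-3 + a))
(c(8) + t(-19, -31))*(700 + 1046) = (1/(-51 + 8² - 3*8) - 22)*(700 + 1046) = (1/(-51 + 64 - 24) - 22)*1746 = (1/(-11) - 22)*1746 = (-1/11 - 22)*1746 = -243/11*1746 = -424278/11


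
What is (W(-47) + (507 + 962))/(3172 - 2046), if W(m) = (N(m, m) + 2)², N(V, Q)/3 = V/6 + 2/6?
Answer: 7557/4504 ≈ 1.6778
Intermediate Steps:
N(V, Q) = 1 + V/2 (N(V, Q) = 3*(V/6 + 2/6) = 3*(V*(⅙) + 2*(⅙)) = 3*(V/6 + ⅓) = 3*(⅓ + V/6) = 1 + V/2)
W(m) = (3 + m/2)² (W(m) = ((1 + m/2) + 2)² = (3 + m/2)²)
(W(-47) + (507 + 962))/(3172 - 2046) = ((6 - 47)²/4 + (507 + 962))/(3172 - 2046) = ((¼)*(-41)² + 1469)/1126 = ((¼)*1681 + 1469)*(1/1126) = (1681/4 + 1469)*(1/1126) = (7557/4)*(1/1126) = 7557/4504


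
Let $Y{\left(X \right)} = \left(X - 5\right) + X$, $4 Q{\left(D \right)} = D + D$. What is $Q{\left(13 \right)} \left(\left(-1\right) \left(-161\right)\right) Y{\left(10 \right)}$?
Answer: $\frac{31395}{2} \approx 15698.0$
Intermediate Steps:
$Q{\left(D \right)} = \frac{D}{2}$ ($Q{\left(D \right)} = \frac{D + D}{4} = \frac{2 D}{4} = \frac{D}{2}$)
$Y{\left(X \right)} = -5 + 2 X$ ($Y{\left(X \right)} = \left(-5 + X\right) + X = -5 + 2 X$)
$Q{\left(13 \right)} \left(\left(-1\right) \left(-161\right)\right) Y{\left(10 \right)} = \frac{1}{2} \cdot 13 \left(\left(-1\right) \left(-161\right)\right) \left(-5 + 2 \cdot 10\right) = \frac{13}{2} \cdot 161 \left(-5 + 20\right) = \frac{2093}{2} \cdot 15 = \frac{31395}{2}$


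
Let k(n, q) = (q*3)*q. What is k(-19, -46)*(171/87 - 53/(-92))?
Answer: 467889/29 ≈ 16134.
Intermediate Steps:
k(n, q) = 3*q² (k(n, q) = (3*q)*q = 3*q²)
k(-19, -46)*(171/87 - 53/(-92)) = (3*(-46)²)*(171/87 - 53/(-92)) = (3*2116)*(171*(1/87) - 53*(-1/92)) = 6348*(57/29 + 53/92) = 6348*(6781/2668) = 467889/29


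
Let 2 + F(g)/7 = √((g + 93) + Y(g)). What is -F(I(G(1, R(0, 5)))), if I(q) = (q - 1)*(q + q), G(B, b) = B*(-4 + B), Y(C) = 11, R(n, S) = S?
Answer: 14 - 56*√2 ≈ -65.196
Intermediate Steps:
I(q) = 2*q*(-1 + q) (I(q) = (-1 + q)*(2*q) = 2*q*(-1 + q))
F(g) = -14 + 7*√(104 + g) (F(g) = -14 + 7*√((g + 93) + 11) = -14 + 7*√((93 + g) + 11) = -14 + 7*√(104 + g))
-F(I(G(1, R(0, 5)))) = -(-14 + 7*√(104 + 2*(1*(-4 + 1))*(-1 + 1*(-4 + 1)))) = -(-14 + 7*√(104 + 2*(1*(-3))*(-1 + 1*(-3)))) = -(-14 + 7*√(104 + 2*(-3)*(-1 - 3))) = -(-14 + 7*√(104 + 2*(-3)*(-4))) = -(-14 + 7*√(104 + 24)) = -(-14 + 7*√128) = -(-14 + 7*(8*√2)) = -(-14 + 56*√2) = 14 - 56*√2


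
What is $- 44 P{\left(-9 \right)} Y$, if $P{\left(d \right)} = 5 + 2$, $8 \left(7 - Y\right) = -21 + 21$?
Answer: $-2156$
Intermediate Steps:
$Y = 7$ ($Y = 7 - \frac{-21 + 21}{8} = 7 - 0 = 7 + 0 = 7$)
$P{\left(d \right)} = 7$
$- 44 P{\left(-9 \right)} Y = \left(-44\right) 7 \cdot 7 = \left(-308\right) 7 = -2156$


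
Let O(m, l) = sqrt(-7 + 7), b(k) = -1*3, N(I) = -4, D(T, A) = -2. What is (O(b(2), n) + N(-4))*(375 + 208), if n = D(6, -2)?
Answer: -2332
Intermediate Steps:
b(k) = -3
n = -2
O(m, l) = 0 (O(m, l) = sqrt(0) = 0)
(O(b(2), n) + N(-4))*(375 + 208) = (0 - 4)*(375 + 208) = -4*583 = -2332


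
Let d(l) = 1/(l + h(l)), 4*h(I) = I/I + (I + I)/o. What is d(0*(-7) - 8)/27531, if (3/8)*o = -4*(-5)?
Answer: -40/8617203 ≈ -4.6419e-6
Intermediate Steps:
o = 160/3 (o = 8*(-4*(-5))/3 = (8/3)*20 = 160/3 ≈ 53.333)
h(I) = ¼ + 3*I/320 (h(I) = (I/I + (I + I)/(160/3))/4 = (1 + (2*I)*(3/160))/4 = (1 + 3*I/80)/4 = ¼ + 3*I/320)
d(l) = 1/(¼ + 323*l/320) (d(l) = 1/(l + (¼ + 3*l/320)) = 1/(¼ + 323*l/320))
d(0*(-7) - 8)/27531 = (320/(80 + 323*(0*(-7) - 8)))/27531 = (320/(80 + 323*(0 - 8)))*(1/27531) = (320/(80 + 323*(-8)))*(1/27531) = (320/(80 - 2584))*(1/27531) = (320/(-2504))*(1/27531) = (320*(-1/2504))*(1/27531) = -40/313*1/27531 = -40/8617203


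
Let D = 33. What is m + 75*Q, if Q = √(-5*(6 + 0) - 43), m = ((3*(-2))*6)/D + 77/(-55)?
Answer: -137/55 + 75*I*√73 ≈ -2.4909 + 640.8*I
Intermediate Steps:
m = -137/55 (m = ((3*(-2))*6)/33 + 77/(-55) = -6*6*(1/33) + 77*(-1/55) = -36*1/33 - 7/5 = -12/11 - 7/5 = -137/55 ≈ -2.4909)
Q = I*√73 (Q = √(-5*6 - 43) = √(-30 - 43) = √(-73) = I*√73 ≈ 8.544*I)
m + 75*Q = -137/55 + 75*(I*√73) = -137/55 + 75*I*√73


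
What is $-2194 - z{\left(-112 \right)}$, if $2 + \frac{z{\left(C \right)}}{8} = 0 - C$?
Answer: $-3074$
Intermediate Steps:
$z{\left(C \right)} = -16 - 8 C$ ($z{\left(C \right)} = -16 + 8 \left(0 - C\right) = -16 + 8 \left(- C\right) = -16 - 8 C$)
$-2194 - z{\left(-112 \right)} = -2194 - \left(-16 - -896\right) = -2194 - \left(-16 + 896\right) = -2194 - 880 = -3074$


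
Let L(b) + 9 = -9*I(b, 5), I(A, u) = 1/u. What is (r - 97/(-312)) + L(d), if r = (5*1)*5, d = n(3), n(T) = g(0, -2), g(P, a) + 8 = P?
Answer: 22637/1560 ≈ 14.511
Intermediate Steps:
g(P, a) = -8 + P
n(T) = -8 (n(T) = -8 + 0 = -8)
d = -8
L(b) = -54/5 (L(b) = -9 - 9/5 = -54/5)
r = 25 (r = 5*5 = 25)
(r - 97/(-312)) + L(d) = (25 - 97/(-312)) - 54/5 = (25 - 97*(-1/312)) - 54/5 = (25 + 97/312) - 54/5 = 7897/312 - 54/5 = 22637/1560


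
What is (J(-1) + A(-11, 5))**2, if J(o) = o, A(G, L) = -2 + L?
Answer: 4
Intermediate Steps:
(J(-1) + A(-11, 5))**2 = (-1 + (-2 + 5))**2 = (-1 + 3)**2 = 2**2 = 4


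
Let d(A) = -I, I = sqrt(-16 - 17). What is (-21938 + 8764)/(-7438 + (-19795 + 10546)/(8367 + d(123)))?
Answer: 2286951001656902/1291397417418959 - 40615442*I*sqrt(33)/1291397417418959 ≈ 1.7709 - 1.8067e-7*I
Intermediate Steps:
I = I*sqrt(33) (I = sqrt(-33) = I*sqrt(33) ≈ 5.7446*I)
d(A) = -I*sqrt(33)
(-21938 + 8764)/(-7438 + (-19795 + 10546)/(8367 + d(123))) = (-21938 + 8764)/(-7438 + (-19795 + 10546)/(8367 - I*sqrt(33))) = -13174/(-7438 - 9249/(8367 - I*sqrt(33)))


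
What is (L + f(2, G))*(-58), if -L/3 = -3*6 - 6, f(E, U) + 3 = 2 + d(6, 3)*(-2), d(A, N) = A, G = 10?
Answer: -3422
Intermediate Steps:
f(E, U) = -13 (f(E, U) = -3 + (2 + 6*(-2)) = -3 + (2 - 12) = -3 - 10 = -13)
L = 72 (L = -3*(-3*6 - 6) = -3*(-18 - 6) = -3*(-24) = 72)
(L + f(2, G))*(-58) = (72 - 13)*(-58) = 59*(-58) = -3422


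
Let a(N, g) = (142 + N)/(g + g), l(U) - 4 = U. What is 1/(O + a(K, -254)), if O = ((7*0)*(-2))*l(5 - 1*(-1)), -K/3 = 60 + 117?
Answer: 508/389 ≈ 1.3059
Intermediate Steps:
K = -531 (K = -3*(60 + 117) = -3*177 = -531)
l(U) = 4 + U
a(N, g) = (142 + N)/(2*g) (a(N, g) = (142 + N)/((2*g)) = (142 + N)*(1/(2*g)) = (142 + N)/(2*g))
O = 0 (O = ((7*0)*(-2))*(4 + (5 - 1*(-1))) = (0*(-2))*(4 + (5 + 1)) = 0*(4 + 6) = 0*10 = 0)
1/(O + a(K, -254)) = 1/(0 + (½)*(142 - 531)/(-254)) = 1/(0 + (½)*(-1/254)*(-389)) = 1/(0 + 389/508) = 1/(389/508) = 508/389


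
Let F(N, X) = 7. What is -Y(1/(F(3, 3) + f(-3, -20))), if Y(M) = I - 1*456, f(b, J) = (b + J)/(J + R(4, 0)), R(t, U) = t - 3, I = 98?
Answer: 358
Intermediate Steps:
R(t, U) = -3 + t
f(b, J) = (J + b)/(1 + J) (f(b, J) = (b + J)/(J + (-3 + 4)) = (J + b)/(J + 1) = (J + b)/(1 + J))
Y(M) = -358 (Y(M) = 98 - 1*456 = 98 - 456 = -358)
-Y(1/(F(3, 3) + f(-3, -20))) = -1*(-358) = 358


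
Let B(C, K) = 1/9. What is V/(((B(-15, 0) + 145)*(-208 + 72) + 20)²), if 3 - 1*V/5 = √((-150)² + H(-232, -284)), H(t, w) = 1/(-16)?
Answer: 1215/31483534096 - 405*√359999/125934136384 ≈ -1.8910e-6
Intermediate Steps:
H(t, w) = -1/16
B(C, K) = ⅑
V = 15 - 5*√359999/4 (V = 15 - 5*√((-150)² - 1/16) = 15 - 5*√(22500 - 1/16) = 15 - 5*√359999/4 ≈ -735.00)
V/(((B(-15, 0) + 145)*(-208 + 72) + 20)²) = (15 - 5*√359999/4)/(((⅑ + 145)*(-208 + 72) + 20)²) = (15 - 5*√359999/4)/(((1306/9)*(-136) + 20)²) = (15 - 5*√359999/4)/((-177616/9 + 20)²) = (15 - 5*√359999/4)/((-177436/9)²) = (15 - 5*√359999/4)/(31483534096/81) = (15 - 5*√359999/4)*(81/31483534096) = 1215/31483534096 - 405*√359999/125934136384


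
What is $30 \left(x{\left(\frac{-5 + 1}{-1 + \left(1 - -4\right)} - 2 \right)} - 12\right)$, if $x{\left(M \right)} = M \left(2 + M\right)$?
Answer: $-270$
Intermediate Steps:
$30 \left(x{\left(\frac{-5 + 1}{-1 + \left(1 - -4\right)} - 2 \right)} - 12\right) = 30 \left(\left(\frac{-5 + 1}{-1 + \left(1 - -4\right)} - 2\right) \left(2 - \left(2 - \frac{-5 + 1}{-1 + \left(1 - -4\right)}\right)\right) - 12\right) = 30 \left(\left(- \frac{4}{-1 + \left(1 + 4\right)} - 2\right) \left(2 - \left(2 + \frac{4}{-1 + \left(1 + 4\right)}\right)\right) - 12\right) = 30 \left(\left(- \frac{4}{-1 + 5} - 2\right) \left(2 - \left(2 + \frac{4}{-1 + 5}\right)\right) - 12\right) = 30 \left(\left(- \frac{4}{4} - 2\right) \left(2 - \left(2 + \frac{4}{4}\right)\right) - 12\right) = 30 \left(\left(\left(-4\right) \frac{1}{4} - 2\right) \left(2 - 3\right) - 12\right) = 30 \left(\left(-1 - 2\right) \left(2 - 3\right) - 12\right) = 30 \left(- 3 \left(2 - 3\right) - 12\right) = 30 \left(\left(-3\right) \left(-1\right) - 12\right) = 30 \left(3 - 12\right) = 30 \left(-9\right) = -270$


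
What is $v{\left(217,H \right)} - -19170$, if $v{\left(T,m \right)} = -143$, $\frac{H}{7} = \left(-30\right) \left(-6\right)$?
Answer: $19027$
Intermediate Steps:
$H = 1260$ ($H = 7 \left(\left(-30\right) \left(-6\right)\right) = 7 \cdot 180 = 1260$)
$v{\left(217,H \right)} - -19170 = -143 - -19170 = -143 + 19170 = 19027$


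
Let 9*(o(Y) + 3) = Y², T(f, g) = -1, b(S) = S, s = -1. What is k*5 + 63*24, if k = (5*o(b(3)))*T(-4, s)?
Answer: 1562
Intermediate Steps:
o(Y) = -3 + Y²/9
k = 10 (k = (5*(-3 + (⅑)*3²))*(-1) = (5*(-3 + (⅑)*9))*(-1) = (5*(-3 + 1))*(-1) = (5*(-2))*(-1) = -10*(-1) = 10)
k*5 + 63*24 = 10*5 + 63*24 = 50 + 1512 = 1562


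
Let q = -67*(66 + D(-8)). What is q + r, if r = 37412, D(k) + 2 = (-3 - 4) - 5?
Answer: 33928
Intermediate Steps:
D(k) = -14 (D(k) = -2 + ((-3 - 4) - 5) = -2 + (-7 - 5) = -2 - 12 = -14)
q = -3484 (q = -67*(66 - 14) = -67*52 = -3484)
q + r = -3484 + 37412 = 33928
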